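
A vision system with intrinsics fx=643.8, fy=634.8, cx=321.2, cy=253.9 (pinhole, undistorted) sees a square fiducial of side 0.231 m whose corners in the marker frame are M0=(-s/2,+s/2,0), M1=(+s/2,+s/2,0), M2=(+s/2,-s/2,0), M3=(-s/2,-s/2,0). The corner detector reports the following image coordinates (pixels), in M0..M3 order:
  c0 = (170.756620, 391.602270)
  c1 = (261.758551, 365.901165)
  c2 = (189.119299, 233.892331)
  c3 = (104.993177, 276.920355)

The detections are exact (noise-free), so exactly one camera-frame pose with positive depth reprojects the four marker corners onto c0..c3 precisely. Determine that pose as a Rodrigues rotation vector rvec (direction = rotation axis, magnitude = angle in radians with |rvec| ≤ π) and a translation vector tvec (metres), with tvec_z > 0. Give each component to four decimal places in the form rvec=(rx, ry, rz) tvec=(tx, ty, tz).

Intrinsics K: fx=643.8, fy=634.8, cx=321.2, cy=253.9
Marker side s = 0.231 m; corners in marker frame (Z=0):
  M0 = (-0.1155, +0.1155, 0)
  M1 = (+0.1155, +0.1155, 0)
  M2 = (+0.1155, -0.1155, 0)
  M3 = (-0.1155, -0.1155, 0)
Detected image corners:
  c0 = (170.756620, 391.602270) px
  c1 = (261.758551, 365.901165) px
  c2 = (189.119299, 233.892331) px
  c3 = (104.993177, 276.920355) px
Planar DLT: solve 8×8 A·h = b for H (H[2,2]=1):
  H  [+274.62913 +319.52438 +179.20490]
  H  [-330.90198 +568.02073 +319.04330]
  H  [-0.57600 +0.11528 +1.00000]
B = K⁻¹H; ‖b₁‖=0.962347, ‖b₂‖=0.962347; λ = 2/(‖b₁‖+‖b₂‖) = 1.039126, sign → tz>0 ⇒ λ=+1.039126
r₁ = λ·B[:,0] = (+0.74188,-0.30227,-0.59853); r₂ = λ·B[:,1] = (+0.45596,+0.88190,+0.11979)
r₃ = r₁×r₂ = (+0.49164,-0.36178,+0.79209); SVD([r₁ r₂ r₃]) → R = UVᵀ:
  R  [+0.74188 +0.45596 +0.49164]
  R  [-0.30227 +0.88190 -0.36178]
  R  [-0.59853 +0.11979 +0.79209]
t = (-0.22919, +0.10664, +1.03913) m
tr R = 2.415872; θ = arccos((tr R − 1)/2) = 0.784225 rad = 44.933°
axis k = ((R−Rᵀ)₃₂, (R−Rᵀ)₁₃, (R−Rᵀ)₂₁) / (2 sinθ) = (+0.340923, +0.771775, -0.536782)
rvec = θ·k = (+0.267360, +0.605245, -0.420958)

rvec=(0.2674, 0.6052, -0.4210) tvec=(-0.2292, 0.1066, 1.0391)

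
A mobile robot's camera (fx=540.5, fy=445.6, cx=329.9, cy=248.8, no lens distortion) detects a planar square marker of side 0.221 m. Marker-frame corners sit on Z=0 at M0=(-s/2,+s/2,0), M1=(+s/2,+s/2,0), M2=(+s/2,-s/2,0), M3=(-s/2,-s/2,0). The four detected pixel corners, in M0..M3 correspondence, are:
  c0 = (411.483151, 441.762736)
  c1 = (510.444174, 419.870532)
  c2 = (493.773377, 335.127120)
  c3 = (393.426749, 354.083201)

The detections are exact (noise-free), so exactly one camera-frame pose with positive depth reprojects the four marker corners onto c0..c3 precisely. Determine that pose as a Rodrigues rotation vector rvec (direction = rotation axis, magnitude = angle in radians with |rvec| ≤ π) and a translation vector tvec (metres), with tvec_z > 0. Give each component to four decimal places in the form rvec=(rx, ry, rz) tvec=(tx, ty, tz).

Intrinsics K: fx=540.5, fy=445.6, cx=329.9, cy=248.8
Marker side s = 0.221 m; corners in marker frame (Z=0):
  M0 = (-0.1105, +0.1105, 0)
  M1 = (+0.1105, +0.1105, 0)
  M2 = (+0.1105, -0.1105, 0)
  M3 = (-0.1105, -0.1105, 0)
Detected image corners:
  c0 = (411.483151, 441.762736) px
  c1 = (510.444174, 419.870532) px
  c2 = (493.773377, 335.127120) px
  c3 = (393.426749, 354.083201) px
Planar DLT: solve 8×8 A·h = b for H (H[2,2]=1):
  H  [+524.32022 +94.17646 +453.20875]
  H  [-29.51295 +403.40603 +387.69271]
  H  [+0.16231 +0.03463 +1.00000]
B = K⁻¹H; ‖b₁‖=0.899770, ‖b₂‖=0.899770; λ = 2/(‖b₁‖+‖b₂‖) = 1.111396, sign → tz>0 ⇒ λ=+1.111396
r₁ = λ·B[:,0] = (+0.96802,-0.17433,+0.18039); r₂ = λ·B[:,1] = (+0.17015,+0.98467,+0.03849)
r₃ = r₁×r₂ = (-0.18433,-0.00657,+0.98284); SVD([r₁ r₂ r₃]) → R = UVᵀ:
  R  [+0.96802 +0.17015 -0.18433]
  R  [-0.17433 +0.98467 -0.00657]
  R  [+0.18039 +0.03849 +0.98284]
t = (+0.25355, +0.34642, +1.11140) m
tr R = 2.935530; θ = arccos((tr R − 1)/2) = 0.254597 rad = 14.587°
axis k = ((R−Rᵀ)₃₂, (R−Rᵀ)₁₃, (R−Rᵀ)₂₁) / (2 sinθ) = (+0.089454, -0.724076, -0.683895)
rvec = θ·k = (+0.022775, -0.184348, -0.174118)

rvec=(0.0228, -0.1843, -0.1741) tvec=(0.2536, 0.3464, 1.1114)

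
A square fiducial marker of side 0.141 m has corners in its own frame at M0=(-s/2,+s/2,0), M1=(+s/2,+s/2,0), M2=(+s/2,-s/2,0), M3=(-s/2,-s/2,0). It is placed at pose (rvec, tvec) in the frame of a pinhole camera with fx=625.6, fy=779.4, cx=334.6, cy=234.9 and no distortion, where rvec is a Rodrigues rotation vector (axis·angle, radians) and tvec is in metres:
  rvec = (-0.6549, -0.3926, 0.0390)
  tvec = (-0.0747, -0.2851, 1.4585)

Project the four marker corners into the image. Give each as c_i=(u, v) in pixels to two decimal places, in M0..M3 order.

c0=(274.45, 100.43) c1=(333.17, 116.98) c2=(328.21, 66.23) c3=(272.69, 48.96)

Intrinsics K: fx=625.6, fy=779.4, cx=334.6, cy=234.9
Marker side s = 0.141 m; corners in marker frame (Z=0):
  M0 = (-0.0705, +0.0705, 0)
  M1 = (+0.0705, +0.0705, 0)
  M2 = (+0.0705, -0.0705, 0)
  M3 = (-0.0705, -0.0705, 0)
rvec = (-0.6549, -0.3926, 0.0390), |rvec| = θ = 0.76456 rad = 43.806°
Rodrigues: sinθ=0.69222, 1−cosθ=0.27831; R = I + sinθ·[k]× + (1−cosθ)·[k]×²:
    [+0.92589 +0.08711 -0.36761]
    [+0.15773 +0.79507 +0.58565]
    [+0.34329 -0.60023 +0.72241]
t = (-0.0747, -0.2851, 1.4585) m
M0: Pc = R·M0+t = (-0.13383, -0.24017, +1.39198); u = 625.6·(-0.13383)/1.39198 + 334.6 = 274.4507, v = 779.4·(-0.24017)/1.39198 + 234.9 = 100.4255
M1: Pc = R·M1+t = (-0.00328, -0.21793, +1.44039); u = 625.6·(-0.00328)/1.44039 + 334.6 = 333.1737, v = 779.4·(-0.21793)/1.44039 + 234.9 = 116.9783
M2: Pc = R·M2+t = (-0.01557, -0.33003, +1.52502); u = 625.6·(-0.01557)/1.52502 + 334.6 = 328.2146, v = 779.4·(-0.33003)/1.52502 + 234.9 = 66.2280
M3: Pc = R·M3+t = (-0.14612, -0.35227, +1.47661); u = 625.6·(-0.14612)/1.47661 + 334.6 = 272.6947, v = 779.4·(-0.35227)/1.47661 + 234.9 = 48.9603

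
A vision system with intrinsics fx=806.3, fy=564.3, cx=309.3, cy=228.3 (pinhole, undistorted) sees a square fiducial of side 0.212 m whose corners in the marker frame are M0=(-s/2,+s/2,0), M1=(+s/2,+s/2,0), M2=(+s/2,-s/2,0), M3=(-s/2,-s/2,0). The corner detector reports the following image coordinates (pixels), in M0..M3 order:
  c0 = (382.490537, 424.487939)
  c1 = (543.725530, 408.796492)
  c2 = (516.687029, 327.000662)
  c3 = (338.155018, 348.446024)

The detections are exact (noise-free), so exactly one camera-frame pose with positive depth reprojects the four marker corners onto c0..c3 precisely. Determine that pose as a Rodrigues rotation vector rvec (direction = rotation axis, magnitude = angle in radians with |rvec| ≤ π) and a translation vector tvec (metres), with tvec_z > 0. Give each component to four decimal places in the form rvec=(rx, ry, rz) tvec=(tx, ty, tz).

rvec=(0.5886, 0.1528, -0.2749) tvec=(0.1671, 0.2677, 0.9984)

Intrinsics K: fx=806.3, fy=564.3, cx=309.3, cy=228.3
Marker side s = 0.212 m; corners in marker frame (Z=0):
  M0 = (-0.1060, +0.1060, 0)
  M1 = (+0.1060, +0.1060, 0)
  M2 = (+0.1060, -0.1060, 0)
  M3 = (-0.1060, -0.1060, 0)
Detected image corners:
  c0 = (382.490537, 424.487939) px
  c1 = (543.725530, 408.796492) px
  c2 = (516.687029, 327.000662) px
  c3 = (338.155018, 348.446024) px
Planar DLT: solve 8×8 A·h = b for H (H[2,2]=1):
  H  [+701.08627 +403.71423 +444.27917]
  H  [-169.82334 +570.52567 +379.60148]
  H  [-0.22004 +0.52649 +1.00000]
B = K⁻¹H; ‖b₁‖=1.001642, ‖b₂‖=1.001642; λ = 2/(‖b₁‖+‖b₂‖) = 0.998361, sign → tz>0 ⇒ λ=+0.998361
r₁ = λ·B[:,0] = (+0.95235,-0.21158,-0.21968); r₂ = λ·B[:,1] = (+0.29825,+0.79672,+0.52563)
r₃ = r₁×r₂ = (+0.06381,-0.56610,+0.82186); SVD([r₁ r₂ r₃]) → R = UVᵀ:
  R  [+0.95235 +0.29825 +0.06381]
  R  [-0.21158 +0.79672 -0.56610]
  R  [-0.21968 +0.52563 +0.82186]
t = (+0.16713, +0.26768, +0.99836) m
tr R = 2.570937; θ = arccos((tr R − 1)/2) = 0.667343 rad = 38.236°
axis k = ((R−Rᵀ)₃₂, (R−Rᵀ)₁₃, (R−Rᵀ)₂₁) / (2 sinθ) = (+0.881990, +0.229022, -0.411878)
rvec = θ·k = (+0.588590, +0.152837, -0.274864)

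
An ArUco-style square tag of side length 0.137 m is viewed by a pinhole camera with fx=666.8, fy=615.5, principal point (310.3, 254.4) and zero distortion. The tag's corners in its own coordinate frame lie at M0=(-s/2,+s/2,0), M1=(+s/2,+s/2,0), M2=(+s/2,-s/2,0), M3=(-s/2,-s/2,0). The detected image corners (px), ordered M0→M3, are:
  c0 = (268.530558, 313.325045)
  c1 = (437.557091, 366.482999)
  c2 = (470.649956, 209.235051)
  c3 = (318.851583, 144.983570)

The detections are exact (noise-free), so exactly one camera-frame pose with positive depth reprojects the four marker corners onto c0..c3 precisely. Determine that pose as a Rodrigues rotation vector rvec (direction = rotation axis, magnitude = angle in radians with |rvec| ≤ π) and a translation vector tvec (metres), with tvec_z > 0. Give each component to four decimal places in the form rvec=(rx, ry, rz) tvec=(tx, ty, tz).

Intrinsics K: fx=666.8, fy=615.5, cx=310.3, cy=254.4
Marker side s = 0.137 m; corners in marker frame (Z=0):
  M0 = (-0.0685, +0.0685, 0)
  M1 = (+0.0685, +0.0685, 0)
  M2 = (+0.0685, -0.0685, 0)
  M3 = (-0.0685, -0.0685, 0)
Detected image corners:
  c0 = (268.530558, 313.325045) px
  c1 = (437.557091, 366.482999) px
  c2 = (470.649956, 209.235051) px
  c3 = (318.851583, 144.983570) px
Planar DLT: solve 8×8 A·h = b for H (H[2,2]=1):
  H  [+1434.98908 -525.13518 +378.67078]
  H  [+614.53495 +1031.58878 +256.60365]
  H  [+0.71323 -0.59850 +1.00000]
B = K⁻¹H; ‖b₁‖=2.077677, ‖b₂‖=2.077677; λ = 2/(‖b₁‖+‖b₂‖) = 0.481307, sign → tz>0 ⇒ λ=+0.481307
r₁ = λ·B[:,0] = (+0.87605,+0.33867,+0.34328); r₂ = λ·B[:,1] = (-0.24500,+0.92574,-0.28806)
r₃ = r₁×r₂ = (-0.41535,+0.16825,+0.89397); SVD([r₁ r₂ r₃]) → R = UVᵀ:
  R  [+0.87605 -0.24500 -0.41535]
  R  [+0.33867 +0.92574 +0.16825]
  R  [+0.34328 -0.28806 +0.89397]
t = (+0.04935, +0.00172, +0.48131) m
tr R = 2.695759; θ = arccos((tr R − 1)/2) = 0.558823 rad = 32.018°
axis k = ((R−Rᵀ)₃₂, (R−Rᵀ)₁₃, (R−Rᵀ)₂₁) / (2 sinθ) = (-0.430331, -0.715429, +0.550432)
rvec = θ·k = (-0.240479, -0.399799, +0.307594)

rvec=(-0.2405, -0.3998, 0.3076) tvec=(0.0494, 0.0017, 0.4813)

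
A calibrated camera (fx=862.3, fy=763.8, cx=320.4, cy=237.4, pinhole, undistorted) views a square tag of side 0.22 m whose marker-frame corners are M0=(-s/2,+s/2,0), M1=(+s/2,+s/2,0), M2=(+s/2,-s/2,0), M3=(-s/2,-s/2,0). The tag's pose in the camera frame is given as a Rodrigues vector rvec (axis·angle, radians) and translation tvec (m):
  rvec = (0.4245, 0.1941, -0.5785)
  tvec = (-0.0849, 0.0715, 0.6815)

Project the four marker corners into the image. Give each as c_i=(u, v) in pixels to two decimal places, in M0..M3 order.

c0=(190.46, 449.17) c1=(405.66, 349.73) c2=(240.56, 156.26) c3=(17.85, 284.93)

Intrinsics K: fx=862.3, fy=763.8, cx=320.4, cy=237.4
Marker side s = 0.22 m; corners in marker frame (Z=0):
  M0 = (-0.1100, +0.1100, 0)
  M1 = (+0.1100, +0.1100, 0)
  M2 = (+0.1100, -0.1100, 0)
  M3 = (-0.1100, -0.1100, 0)
rvec = (0.4245, 0.1941, -0.5785), |rvec| = θ = 0.74333 rad = 42.590°
Rodrigues: sinθ=0.67674, 1−cosθ=0.26378; R = I + sinθ·[k]× + (1−cosθ)·[k]×²:
    [+0.82225 +0.56601 +0.05948]
    [-0.48734 +0.75421 -0.44008]
    [-0.29395 +0.33287 +0.89599]
t = (-0.0849, 0.0715, 0.6815) m
M0: Pc = R·M0+t = (-0.11309, +0.20807, +0.75045); u = 862.3·(-0.11309)/0.75045 + 320.4 = 190.4596, v = 763.8·(+0.20807)/0.75045 + 237.4 = 449.1719
M1: Pc = R·M1+t = (+0.06781, +0.10085, +0.68578); u = 862.3·(+0.06781)/0.68578 + 320.4 = 405.6626, v = 763.8·(+0.10085)/0.68578 + 237.4 = 349.7288
M2: Pc = R·M2+t = (-0.05671, -0.06507, +0.61255); u = 862.3·(-0.05671)/0.61255 + 320.4 = 240.5620, v = 763.8·(-0.06507)/0.61255 + 237.4 = 156.2625
M3: Pc = R·M3+t = (-0.23761, +0.04215, +0.67722); u = 862.3·(-0.23761)/0.67722 + 320.4 = 17.8537, v = 763.8·(+0.04215)/0.67722 + 237.4 = 284.9333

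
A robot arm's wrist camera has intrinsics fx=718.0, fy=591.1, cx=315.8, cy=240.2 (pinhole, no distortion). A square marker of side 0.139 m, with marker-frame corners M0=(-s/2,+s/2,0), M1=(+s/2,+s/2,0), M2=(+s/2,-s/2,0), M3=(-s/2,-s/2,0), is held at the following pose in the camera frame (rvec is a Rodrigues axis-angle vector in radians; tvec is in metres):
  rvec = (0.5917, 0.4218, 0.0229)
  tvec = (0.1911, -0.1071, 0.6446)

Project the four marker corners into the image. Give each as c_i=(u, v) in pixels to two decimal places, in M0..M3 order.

Intrinsics K: fx=718.0, fy=591.1, cx=315.8, cy=240.2
Marker side s = 0.139 m; corners in marker frame (Z=0):
  M0 = (-0.0695, +0.0695, 0)
  M1 = (+0.0695, +0.0695, 0)
  M2 = (+0.0695, -0.0695, 0)
  M3 = (-0.0695, -0.0695, 0)
rvec = (0.5917, 0.4218, 0.0229), |rvec| = θ = 0.72701 rad = 41.655°
Rodrigues: sinθ=0.66464, 1−cosθ=0.25284; R = I + sinθ·[k]× + (1−cosθ)·[k]×²:
    [+0.91464 +0.09845 +0.39209]
    [+0.14032 +0.83227 -0.53632]
    [-0.37913 +0.54556 +0.74741]
t = (0.1911, -0.1071, 0.6446) m
M0: Pc = R·M0+t = (+0.13437, -0.05901, +0.70887); u = 718.0·(+0.13437)/0.70887 + 315.8 = 451.9065, v = 591.1·(-0.05901)/0.70887 + 240.2 = 190.9937
M1: Pc = R·M1+t = (+0.26151, -0.03950, +0.65617); u = 718.0·(+0.26151)/0.65617 + 315.8 = 601.9533, v = 591.1·(-0.03950)/0.65617 + 240.2 = 204.6127
M2: Pc = R·M2+t = (+0.24783, -0.15519, +0.58033); u = 718.0·(+0.24783)/0.58033 + 315.8 = 622.4137, v = 591.1·(-0.15519)/0.58033 + 240.2 = 82.1308
M3: Pc = R·M3+t = (+0.12069, -0.17470, +0.63303); u = 718.0·(+0.12069)/0.63303 + 315.8 = 452.6891, v = 591.1·(-0.17470)/0.63303 + 240.2 = 77.0768

c0=(451.91, 190.99) c1=(601.95, 204.61) c2=(622.41, 82.13) c3=(452.69, 77.08)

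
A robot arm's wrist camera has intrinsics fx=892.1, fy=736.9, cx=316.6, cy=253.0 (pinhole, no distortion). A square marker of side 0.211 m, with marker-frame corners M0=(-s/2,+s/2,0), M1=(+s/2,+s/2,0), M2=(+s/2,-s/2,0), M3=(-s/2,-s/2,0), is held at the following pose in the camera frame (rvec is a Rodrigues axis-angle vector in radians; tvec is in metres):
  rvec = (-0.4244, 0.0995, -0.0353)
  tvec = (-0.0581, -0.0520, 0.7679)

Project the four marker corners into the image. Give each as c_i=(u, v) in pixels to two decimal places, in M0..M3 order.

Intrinsics K: fx=892.1, fy=736.9, cx=316.6, cy=253.0
Marker side s = 0.211 m; corners in marker frame (Z=0):
  M0 = (-0.1055, +0.1055, 0)
  M1 = (+0.1055, +0.1055, 0)
  M2 = (+0.1055, -0.1055, 0)
  M3 = (-0.1055, -0.1055, 0)
rvec = (-0.4244, 0.0995, -0.0353), |rvec| = θ = 0.43733 rad = 25.057°
Rodrigues: sinθ=0.42353, 1−cosθ=0.09412; R = I + sinθ·[k]× + (1−cosθ)·[k]×²:
    [+0.99452 +0.01341 +0.10373]
    [-0.05496 +0.91076 +0.40927]
    [-0.08899 -0.41273 +0.90650]
t = (-0.0581, -0.0520, 0.7679) m
M0: Pc = R·M0+t = (-0.16161, +0.04988, +0.73375); u = 892.1·(-0.16161)/0.73375 + 316.6 = 120.1154, v = 736.9·(+0.04988)/0.73375 + 253.0 = 303.0980
M1: Pc = R·M1+t = (+0.04824, +0.03829, +0.71497); u = 892.1·(+0.04824)/0.71497 + 316.6 = 376.7859, v = 736.9·(+0.03829)/0.71497 + 253.0 = 292.4603
M2: Pc = R·M2+t = (+0.04541, -0.15388, +0.80205); u = 892.1·(+0.04541)/0.80205 + 316.6 = 367.1048, v = 736.9·(-0.15388)/0.80205 + 253.0 = 111.6172
M3: Pc = R·M3+t = (-0.16444, -0.14229, +0.82083); u = 892.1·(-0.16444)/0.82083 + 316.6 = 137.8871, v = 736.9·(-0.14229)/0.82083 + 253.0 = 125.2630

c0=(120.12, 303.10) c1=(376.79, 292.46) c2=(367.10, 111.62) c3=(137.89, 125.26)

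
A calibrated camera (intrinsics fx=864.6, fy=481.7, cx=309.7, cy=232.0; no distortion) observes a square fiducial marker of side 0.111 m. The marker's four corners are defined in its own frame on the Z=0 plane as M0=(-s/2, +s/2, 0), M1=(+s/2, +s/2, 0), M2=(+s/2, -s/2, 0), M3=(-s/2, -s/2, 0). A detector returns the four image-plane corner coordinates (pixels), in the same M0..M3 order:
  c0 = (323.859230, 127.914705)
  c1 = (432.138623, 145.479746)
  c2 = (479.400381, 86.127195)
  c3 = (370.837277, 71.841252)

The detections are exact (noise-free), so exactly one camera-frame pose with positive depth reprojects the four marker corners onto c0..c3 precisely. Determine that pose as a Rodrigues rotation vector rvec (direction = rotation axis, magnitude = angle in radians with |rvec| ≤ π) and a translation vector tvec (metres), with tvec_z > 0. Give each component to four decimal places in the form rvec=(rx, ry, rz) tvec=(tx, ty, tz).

rvec=(-0.2204, 0.3474, 0.3923) tvec=(0.0841, -0.2075, 0.8018)

Intrinsics K: fx=864.6, fy=481.7, cx=309.7, cy=232.0
Marker side s = 0.111 m; corners in marker frame (Z=0):
  M0 = (-0.0555, +0.0555, 0)
  M1 = (+0.0555, +0.0555, 0)
  M2 = (+0.0555, -0.0555, 0)
  M3 = (-0.0555, -0.0555, 0)
Detected image corners:
  c0 = (323.859230, 127.914705) px
  c1 = (432.138623, 145.479746) px
  c2 = (479.400381, 86.127195) px
  c3 = (370.837277, 71.841252) px
Planar DLT: solve 8×8 A·h = b for H (H[2,2]=1):
  H  [+790.91345 -495.78224 +400.39847]
  H  [+93.41173 +500.40645 +107.35176]
  H  [-0.46286 -0.17759 +1.00000]
B = K⁻¹H; ‖b₁‖=1.247254, ‖b₂‖=1.247254; λ = 2/(‖b₁‖+‖b₂‖) = 0.801762, sign → tz>0 ⇒ λ=+0.801762
r₁ = λ·B[:,0] = (+0.86636,+0.33421,-0.37111); r₂ = λ·B[:,1] = (-0.40875,+0.90147,-0.14238)
r₃ = r₁×r₂ = (+0.28696,+0.27504,+0.91761); SVD([r₁ r₂ r₃]) → R = UVᵀ:
  R  [+0.86636 -0.40875 +0.28696]
  R  [+0.33421 +0.90147 +0.27504]
  R  [-0.37111 -0.14238 +0.91761]
t = (+0.08411, -0.20747, +0.80176) m
tr R = 2.685443; θ = arccos((tr R − 1)/2) = 0.568478 rad = 32.571°
axis k = ((R−Rᵀ)₃₂, (R−Rᵀ)₁₃, (R−Rᵀ)₂₁) / (2 sinθ) = (-0.387690, +0.611185, +0.690036)
rvec = θ·k = (-0.220393, +0.347445, +0.392270)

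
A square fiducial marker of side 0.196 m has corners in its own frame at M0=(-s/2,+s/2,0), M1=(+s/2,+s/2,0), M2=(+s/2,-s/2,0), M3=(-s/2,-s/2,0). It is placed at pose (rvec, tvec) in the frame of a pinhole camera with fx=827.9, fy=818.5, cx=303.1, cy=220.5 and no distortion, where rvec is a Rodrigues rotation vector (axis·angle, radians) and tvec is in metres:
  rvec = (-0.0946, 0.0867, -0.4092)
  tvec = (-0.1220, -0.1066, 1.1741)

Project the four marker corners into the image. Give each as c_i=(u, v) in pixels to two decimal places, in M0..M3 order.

c0=(180.61, 236.01) c1=(307.43, 180.61) c2=(253.27, 57.02) c3=(129.31, 112.75)

Intrinsics K: fx=827.9, fy=818.5, cx=303.1, cy=220.5
Marker side s = 0.196 m; corners in marker frame (Z=0):
  M0 = (-0.0980, +0.0980, 0)
  M1 = (+0.0980, +0.0980, 0)
  M2 = (+0.0980, -0.0980, 0)
  M3 = (-0.0980, -0.0980, 0)
rvec = (-0.0946, 0.0867, -0.4092), |rvec| = θ = 0.42885 rad = 24.571°
Rodrigues: sinθ=0.41582, 1−cosθ=0.09055; R = I + sinθ·[k]× + (1−cosθ)·[k]×²:
    [+0.91385 +0.39273 +0.10313]
    [-0.40081 +0.91315 +0.07426]
    [-0.06501 -0.10920 +0.99189]
t = (-0.1220, -0.1066, 1.1741) m
M0: Pc = R·M0+t = (-0.17307, +0.02217, +1.16977); u = 827.9·(-0.17307)/1.16977 + 303.1 = 180.6107, v = 818.5·(+0.02217)/1.16977 + 220.5 = 236.0110
M1: Pc = R·M1+t = (+0.00605, -0.05639, +1.15703); u = 827.9·(+0.00605)/1.15703 + 303.1 = 307.4257, v = 818.5·(-0.05639)/1.15703 + 220.5 = 180.6081
M2: Pc = R·M2+t = (-0.07093, -0.23537, +1.17843); u = 827.9·(-0.07093)/1.17843 + 303.1 = 253.2682, v = 818.5·(-0.23537)/1.17843 + 220.5 = 57.0211
M3: Pc = R·M3+t = (-0.25005, -0.15681, +1.19117); u = 827.9·(-0.25005)/1.19117 + 303.1 = 129.3110, v = 818.5·(-0.15681)/1.19117 + 220.5 = 112.7506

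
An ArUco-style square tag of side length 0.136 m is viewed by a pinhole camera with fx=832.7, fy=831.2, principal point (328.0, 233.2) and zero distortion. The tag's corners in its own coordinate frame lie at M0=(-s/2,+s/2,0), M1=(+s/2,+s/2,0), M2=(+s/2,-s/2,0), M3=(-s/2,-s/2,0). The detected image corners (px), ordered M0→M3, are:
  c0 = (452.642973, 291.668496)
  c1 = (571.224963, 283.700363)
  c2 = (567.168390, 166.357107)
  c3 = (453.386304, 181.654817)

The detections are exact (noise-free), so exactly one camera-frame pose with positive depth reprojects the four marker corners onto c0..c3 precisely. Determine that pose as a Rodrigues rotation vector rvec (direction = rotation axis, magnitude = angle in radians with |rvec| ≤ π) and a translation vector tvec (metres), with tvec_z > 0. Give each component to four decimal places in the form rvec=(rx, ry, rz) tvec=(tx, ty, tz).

Intrinsics K: fx=832.7, fy=831.2, cx=328.0, cy=233.2
Marker side s = 0.136 m; corners in marker frame (Z=0):
  M0 = (-0.0680, +0.0680, 0)
  M1 = (+0.0680, +0.0680, 0)
  M2 = (+0.0680, -0.0680, 0)
  M3 = (-0.0680, -0.0680, 0)
Detected image corners:
  c0 = (452.642973, 291.668496) px
  c1 = (571.224963, 283.700363) px
  c2 = (567.168390, 166.357107) px
  c3 = (453.386304, 181.654817) px
Planar DLT: solve 8×8 A·h = b for H (H[2,2]=1):
  H  [+596.10111 -140.01009 +509.09631]
  H  [-202.52744 +766.48174 +229.89839]
  H  [-0.50444 -0.29658 +1.00000]
B = K⁻¹H; ‖b₁‖=1.049438, ‖b₂‖=1.049438; λ = 2/(‖b₁‖+‖b₂‖) = 0.952891, sign → tz>0 ⇒ λ=+0.952891
r₁ = λ·B[:,0] = (+0.87148,-0.09732,-0.48068); r₂ = λ·B[:,1] = (-0.04890,+0.95799,-0.28261)
r₃ = r₁×r₂ = (+0.48799,+0.26980,+0.83011); SVD([r₁ r₂ r₃]) → R = UVᵀ:
  R  [+0.87148 -0.04890 +0.48799]
  R  [-0.09732 +0.95799 +0.26980]
  R  [-0.48068 -0.28261 +0.83011]
t = (+0.20724, -0.00378, +0.95289) m
tr R = 2.659576; θ = arccos((tr R − 1)/2) = 0.592069 rad = 33.923°
axis k = ((R−Rᵀ)₃₂, (R−Rᵀ)₁₃, (R−Rᵀ)₂₁) / (2 sinθ) = (-0.494919, +0.867856, -0.043383)
rvec = θ·k = (-0.293026, +0.513830, -0.025686)

rvec=(-0.2930, 0.5138, -0.0257) tvec=(0.2072, -0.0038, 0.9529)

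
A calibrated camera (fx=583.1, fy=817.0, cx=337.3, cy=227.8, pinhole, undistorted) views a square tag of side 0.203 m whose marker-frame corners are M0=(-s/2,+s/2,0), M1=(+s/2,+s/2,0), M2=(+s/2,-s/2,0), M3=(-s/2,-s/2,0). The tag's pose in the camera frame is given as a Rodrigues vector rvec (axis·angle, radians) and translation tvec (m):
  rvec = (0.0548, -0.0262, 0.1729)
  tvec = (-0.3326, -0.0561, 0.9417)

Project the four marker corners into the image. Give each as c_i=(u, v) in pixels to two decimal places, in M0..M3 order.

c0=(59.26, 250.61) c1=(183.77, 280.35) c2=(203.79, 107.31) c3=(77.99, 76.08)

Intrinsics K: fx=583.1, fy=817.0, cx=337.3, cy=227.8
Marker side s = 0.203 m; corners in marker frame (Z=0):
  M0 = (-0.1015, +0.1015, 0)
  M1 = (+0.1015, +0.1015, 0)
  M2 = (+0.1015, -0.1015, 0)
  M3 = (-0.1015, -0.1015, 0)
rvec = (0.0548, -0.0262, 0.1729), |rvec| = θ = 0.18326 rad = 10.500°
Rodrigues: sinθ=0.18224, 1−cosθ=0.01675; R = I + sinθ·[k]× + (1−cosθ)·[k]×²:
    [+0.98475 -0.17265 -0.02133]
    [+0.17122 +0.98360 -0.05675]
    [+0.03078 +0.05224 +0.99816]
t = (-0.3326, -0.0561, 0.9417) m
M0: Pc = R·M0+t = (-0.45008, +0.02636, +0.94388); u = 583.1·(-0.45008)/0.94388 + 337.3 = 59.2561, v = 817.0·(+0.02636)/0.94388 + 227.8 = 250.6136
M1: Pc = R·M1+t = (-0.25017, +0.06111, +0.95013); u = 583.1·(-0.25017)/0.95013 + 337.3 = 183.7676, v = 817.0·(+0.06111)/0.95013 + 227.8 = 280.3509
M2: Pc = R·M2+t = (-0.21512, -0.13856, +0.93952); u = 583.1·(-0.21512)/0.93952 + 337.3 = 203.7868, v = 817.0·(-0.13856)/0.93952 + 227.8 = 107.3125
M3: Pc = R·M3+t = (-0.41503, -0.17331, +0.93327); u = 583.1·(-0.41503)/0.93327 + 337.3 = 77.9946, v = 817.0·(-0.17331)/0.93327 + 227.8 = 76.0790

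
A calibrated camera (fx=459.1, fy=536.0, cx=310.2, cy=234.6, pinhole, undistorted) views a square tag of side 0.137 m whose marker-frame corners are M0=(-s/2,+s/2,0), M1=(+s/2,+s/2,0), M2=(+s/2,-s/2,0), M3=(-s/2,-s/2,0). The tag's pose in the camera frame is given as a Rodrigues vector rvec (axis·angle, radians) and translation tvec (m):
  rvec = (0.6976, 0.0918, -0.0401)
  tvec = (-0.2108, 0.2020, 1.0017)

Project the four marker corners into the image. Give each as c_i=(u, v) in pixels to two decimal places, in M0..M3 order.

c0=(190.50, 364.44) c1=(249.21, 365.68) c2=(239.12, 318.63) c3=(175.22, 317.93)

Intrinsics K: fx=459.1, fy=536.0, cx=310.2, cy=234.6
Marker side s = 0.137 m; corners in marker frame (Z=0):
  M0 = (-0.0685, +0.0685, 0)
  M1 = (+0.0685, +0.0685, 0)
  M2 = (+0.0685, -0.0685, 0)
  M3 = (-0.0685, -0.0685, 0)
rvec = (0.6976, 0.0918, -0.0401), |rvec| = θ = 0.70476 rad = 40.380°
Rodrigues: sinθ=0.64785, 1−cosθ=0.23823; R = I + sinθ·[k]× + (1−cosθ)·[k]×²:
    [+0.99519 +0.06758 +0.07097]
    [-0.00615 +0.76581 -0.64304]
    [-0.09780 +0.63950 +0.76254]
t = (-0.2108, 0.2020, 1.0017) m
M0: Pc = R·M0+t = (-0.27434, +0.25488, +1.05221); u = 459.1·(-0.27434)/1.05221 + 310.2 = 190.4990, v = 536.0·(+0.25488)/1.05221 + 234.6 = 364.4370
M1: Pc = R·M1+t = (-0.13800, +0.25404, +1.03881); u = 459.1·(-0.13800)/1.03881 + 310.2 = 249.2107, v = 536.0·(+0.25404)/1.03881 + 234.6 = 365.6773
M2: Pc = R·M2+t = (-0.14726, +0.14912, +0.95119); u = 459.1·(-0.14726)/0.95119 + 310.2 = 239.1246, v = 536.0·(+0.14912)/0.95119 + 234.6 = 318.6299
M3: Pc = R·M3+t = (-0.28360, +0.14996, +0.96459); u = 459.1·(-0.28360)/0.96459 + 310.2 = 175.2204, v = 536.0·(+0.14996)/0.96459 + 234.6 = 317.9305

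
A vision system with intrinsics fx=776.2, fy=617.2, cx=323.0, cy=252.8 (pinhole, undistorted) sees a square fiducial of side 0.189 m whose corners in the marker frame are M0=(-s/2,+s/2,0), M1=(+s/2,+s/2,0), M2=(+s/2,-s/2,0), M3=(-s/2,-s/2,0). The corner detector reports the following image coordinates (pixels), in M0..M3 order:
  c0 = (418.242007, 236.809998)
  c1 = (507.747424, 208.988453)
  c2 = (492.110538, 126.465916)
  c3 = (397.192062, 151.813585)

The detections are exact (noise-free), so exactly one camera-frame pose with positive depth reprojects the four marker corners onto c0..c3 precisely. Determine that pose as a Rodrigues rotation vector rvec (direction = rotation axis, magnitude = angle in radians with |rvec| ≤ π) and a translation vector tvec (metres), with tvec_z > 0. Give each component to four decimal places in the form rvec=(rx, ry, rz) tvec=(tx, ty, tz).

Intrinsics K: fx=776.2, fy=617.2, cx=323.0, cy=252.8
Marker side s = 0.189 m; corners in marker frame (Z=0):
  M0 = (-0.0945, +0.0945, 0)
  M1 = (+0.0945, +0.0945, 0)
  M2 = (+0.0945, -0.0945, 0)
  M3 = (-0.0945, -0.0945, 0)
Detected image corners:
  c0 = (418.242007, 236.809998) px
  c1 = (507.747424, 208.988453) px
  c2 = (492.110538, 126.465916) px
  c3 = (397.192062, 151.813585) px
Planar DLT: solve 8×8 A·h = b for H (H[2,2]=1):
  H  [+596.32739 +216.04455 +455.09533]
  H  [-97.42837 +490.61510 +181.75887]
  H  [+0.23972 +0.26291 +1.00000]
B = K⁻¹H; ‖b₁‖=0.754937, ‖b₂‖=0.754937; λ = 2/(‖b₁‖+‖b₂‖) = 1.324614, sign → tz>0 ⇒ λ=+1.324614
r₁ = λ·B[:,0] = (+0.88552,-0.33916,+0.31753); r₂ = λ·B[:,1] = (+0.22377,+0.91030,+0.34825)
r₃ = r₁×r₂ = (-0.40716,-0.23733,+0.88198); SVD([r₁ r₂ r₃]) → R = UVᵀ:
  R  [+0.88552 +0.22377 -0.40716]
  R  [-0.33916 +0.91030 -0.23733]
  R  [+0.31753 +0.34825 +0.88198]
t = (+0.22543, -0.15247, +1.32461) m
tr R = 2.677803; θ = arccos((tr R − 1)/2) = 0.575534 rad = 32.976°
axis k = ((R−Rᵀ)₃₂, (R−Rᵀ)₁₃, (R−Rᵀ)₂₁) / (2 sinθ) = (+0.537939, -0.665734, -0.517127)
rvec = θ·k = (+0.309602, -0.383153, -0.297624)

rvec=(0.3096, -0.3832, -0.2976) tvec=(0.2254, -0.1525, 1.3246)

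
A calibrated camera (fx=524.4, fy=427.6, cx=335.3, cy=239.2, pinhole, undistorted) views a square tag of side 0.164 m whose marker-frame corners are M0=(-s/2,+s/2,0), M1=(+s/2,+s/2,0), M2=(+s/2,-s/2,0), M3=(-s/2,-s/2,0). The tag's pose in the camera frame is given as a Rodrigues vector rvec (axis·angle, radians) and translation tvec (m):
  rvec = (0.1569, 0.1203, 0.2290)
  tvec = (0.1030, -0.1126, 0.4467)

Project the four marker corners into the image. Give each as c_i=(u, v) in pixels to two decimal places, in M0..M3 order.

c0=(342.01, 190.86) c1=(526.11, 225.51) c2=(582.28, 65.80) c3=(384.57, 34.95)

Intrinsics K: fx=524.4, fy=427.6, cx=335.3, cy=239.2
Marker side s = 0.164 m; corners in marker frame (Z=0):
  M0 = (-0.0820, +0.0820, 0)
  M1 = (+0.0820, +0.0820, 0)
  M2 = (+0.0820, -0.0820, 0)
  M3 = (-0.0820, -0.0820, 0)
rvec = (0.1569, 0.1203, 0.2290), |rvec| = θ = 0.30254 rad = 17.334°
Rodrigues: sinθ=0.29795, 1−cosθ=0.04542; R = I + sinθ·[k]× + (1−cosθ)·[k]×²:
    [+0.96680 -0.21616 +0.13630]
    [+0.23489 +0.96176 -0.14085]
    [-0.10064 +0.16819 +0.98060]
t = (0.1030, -0.1126, 0.4467) m
M0: Pc = R·M0+t = (+0.00600, -0.05300, +0.46874); u = 524.4·(+0.00600)/0.46874 + 335.3 = 342.0099, v = 427.6·(-0.05300)/0.46874 + 239.2 = 190.8555
M1: Pc = R·M1+t = (+0.16455, -0.01447, +0.45224); u = 524.4·(+0.16455)/0.45224 + 335.3 = 526.1094, v = 427.6·(-0.01447)/0.45224 + 239.2 = 225.5141
M2: Pc = R·M2+t = (+0.20000, -0.17220, +0.42466); u = 524.4·(+0.20000)/0.42466 + 335.3 = 582.2793, v = 427.6·(-0.17220)/0.42466 + 239.2 = 65.8023
M3: Pc = R·M3+t = (+0.04145, -0.21073, +0.44116); u = 524.4·(+0.04145)/0.44116 + 335.3 = 384.5677, v = 427.6·(-0.21073)/0.44116 + 239.2 = 34.9523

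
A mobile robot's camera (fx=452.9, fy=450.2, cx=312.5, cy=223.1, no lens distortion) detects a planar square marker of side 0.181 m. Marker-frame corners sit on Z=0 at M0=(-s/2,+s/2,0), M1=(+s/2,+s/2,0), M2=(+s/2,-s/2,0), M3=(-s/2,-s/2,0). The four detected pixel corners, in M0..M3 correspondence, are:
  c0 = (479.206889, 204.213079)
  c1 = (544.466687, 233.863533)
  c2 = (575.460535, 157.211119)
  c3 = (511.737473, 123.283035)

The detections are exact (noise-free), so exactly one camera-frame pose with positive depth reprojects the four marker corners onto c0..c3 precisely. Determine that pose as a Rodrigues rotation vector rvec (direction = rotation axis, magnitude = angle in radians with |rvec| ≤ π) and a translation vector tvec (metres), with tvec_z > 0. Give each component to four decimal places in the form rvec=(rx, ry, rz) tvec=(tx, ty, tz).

Intrinsics K: fx=452.9, fy=450.2, cx=312.5, cy=223.1
Marker side s = 0.181 m; corners in marker frame (Z=0):
  M0 = (-0.0905, +0.0905, 0)
  M1 = (+0.0905, +0.0905, 0)
  M2 = (+0.0905, -0.0905, 0)
  M3 = (-0.0905, -0.0905, 0)
Detected image corners:
  c0 = (479.206889, 204.213079) px
  c1 = (544.466687, 233.863533) px
  c2 = (575.460535, 157.211119) px
  c3 = (511.737473, 123.283035) px
Planar DLT: solve 8×8 A·h = b for H (H[2,2]=1):
  H  [+511.74416 -168.29132 +528.55815]
  H  [+228.52851 +437.40492 +180.11419]
  H  [+0.29454 +0.01341 +1.00000]
B = K⁻¹H; ‖b₁‖=1.037456, ‖b₂‖=1.037456; λ = 2/(‖b₁‖+‖b₂‖) = 0.963896, sign → tz>0 ⇒ λ=+0.963896
r₁ = λ·B[:,0] = (+0.89324,+0.34860,+0.28390); r₂ = λ·B[:,1] = (-0.36709,+0.93010,+0.01293)
r₃ = r₁×r₂ = (-0.25955,-0.11577,+0.95877); SVD([r₁ r₂ r₃]) → R = UVᵀ:
  R  [+0.89324 -0.36709 -0.25955]
  R  [+0.34860 +0.93010 -0.11577]
  R  [+0.28390 +0.01293 +0.95877]
t = (+0.45983, -0.09203, +0.96390) m
tr R = 2.782101; θ = arccos((tr R − 1)/2) = 0.471142 rad = 26.994°
axis k = ((R−Rᵀ)₃₂, (R−Rᵀ)₁₃, (R−Rᵀ)₂₁) / (2 sinθ) = (+0.141762, -0.598646, +0.788370)
rvec = θ·k = (+0.066790, -0.282047, +0.371434)

rvec=(0.0668, -0.2820, 0.3714) tvec=(0.4598, -0.0920, 0.9639)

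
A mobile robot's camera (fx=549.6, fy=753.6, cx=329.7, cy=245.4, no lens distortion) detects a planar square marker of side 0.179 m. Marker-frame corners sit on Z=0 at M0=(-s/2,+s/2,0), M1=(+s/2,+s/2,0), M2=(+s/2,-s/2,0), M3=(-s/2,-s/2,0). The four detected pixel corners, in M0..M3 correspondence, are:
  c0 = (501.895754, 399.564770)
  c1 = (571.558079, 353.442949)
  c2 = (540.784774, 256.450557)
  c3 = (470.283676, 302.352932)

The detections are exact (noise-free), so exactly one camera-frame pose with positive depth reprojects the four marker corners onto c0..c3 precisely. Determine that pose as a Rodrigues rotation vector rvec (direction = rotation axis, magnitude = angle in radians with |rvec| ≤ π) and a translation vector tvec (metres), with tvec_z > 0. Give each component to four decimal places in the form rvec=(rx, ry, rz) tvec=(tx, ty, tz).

Intrinsics K: fx=549.6, fy=753.6, cx=329.7, cy=245.4
Marker side s = 0.179 m; corners in marker frame (Z=0):
  M0 = (-0.0895, +0.0895, 0)
  M1 = (+0.0895, +0.0895, 0)
  M2 = (+0.0895, -0.0895, 0)
  M3 = (-0.0895, -0.0895, 0)
Detected image corners:
  c0 = (501.895754, 399.564770) px
  c1 = (571.558079, 353.442949) px
  c2 = (540.784774, 256.450557) px
  c3 = (470.283676, 302.352932) px
Planar DLT: solve 8×8 A·h = b for H (H[2,2]=1):
  H  [+410.57619 +200.61023 +521.31593]
  H  [-245.05337 +559.05468 +328.09723]
  H  [+0.03659 +0.05058 +1.00000]
B = K⁻¹H; ‖b₁‖=0.800458, ‖b₂‖=0.800458; λ = 2/(‖b₁‖+‖b₂‖) = 1.249285, sign → tz>0 ⇒ λ=+1.249285
r₁ = λ·B[:,0] = (+0.90585,-0.42112,+0.04571); r₂ = λ·B[:,1] = (+0.41810,+0.90620,+0.06318)
r₃ = r₁×r₂ = (-0.06803,-0.03812,+0.99695); SVD([r₁ r₂ r₃]) → R = UVᵀ:
  R  [+0.90585 +0.41810 -0.06803]
  R  [-0.42112 +0.90620 -0.03812]
  R  [+0.04571 +0.06318 +0.99695]
t = (+0.43556, +0.13709, +1.24929) m
tr R = 2.809006; θ = arccos((tr R − 1)/2) = 0.440584 rad = 25.244°
axis k = ((R−Rᵀ)₃₂, (R−Rᵀ)₁₃, (R−Rᵀ)₂₁) / (2 sinθ) = (+0.118776, -0.133359, -0.983925)
rvec = θ·k = (+0.052331, -0.058756, -0.433501)

rvec=(0.0523, -0.0588, -0.4335) tvec=(0.4356, 0.1371, 1.2493)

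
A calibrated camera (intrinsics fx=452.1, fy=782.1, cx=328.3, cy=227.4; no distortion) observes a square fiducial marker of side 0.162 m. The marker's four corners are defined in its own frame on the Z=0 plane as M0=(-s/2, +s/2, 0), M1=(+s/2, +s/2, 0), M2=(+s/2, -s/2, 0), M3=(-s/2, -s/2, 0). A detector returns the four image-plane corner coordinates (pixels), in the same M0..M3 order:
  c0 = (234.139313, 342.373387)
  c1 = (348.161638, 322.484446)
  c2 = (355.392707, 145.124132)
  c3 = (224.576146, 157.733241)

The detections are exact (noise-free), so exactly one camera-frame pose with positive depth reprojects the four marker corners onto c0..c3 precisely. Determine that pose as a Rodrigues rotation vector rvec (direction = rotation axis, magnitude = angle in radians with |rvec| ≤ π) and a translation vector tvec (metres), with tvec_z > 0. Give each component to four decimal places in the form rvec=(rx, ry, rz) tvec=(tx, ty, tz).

Intrinsics K: fx=452.1, fy=782.1, cx=328.3, cy=227.4
Marker side s = 0.162 m; corners in marker frame (Z=0):
  M0 = (-0.0810, +0.0810, 0)
  M1 = (+0.0810, +0.0810, 0)
  M2 = (+0.0810, -0.0810, 0)
  M3 = (-0.0810, -0.0810, 0)
Detected image corners:
  c0 = (234.139313, 342.373387) px
  c1 = (348.161638, 322.484446) px
  c2 = (355.392707, 145.124132) px
  c3 = (224.576146, 157.733241) px
Planar DLT: solve 8×8 A·h = b for H (H[2,2]=1):
  H  [+846.28195 +251.00110 +292.21377]
  H  [-23.44908 +1320.82092 +247.90062]
  H  [+0.32402 +0.84374 +1.00000]
B = K⁻¹H; ‖b₁‖=1.672983, ‖b₂‖=1.672983; λ = 2/(‖b₁‖+‖b₂‖) = 0.597735, sign → tz>0 ⇒ λ=+0.597735
r₁ = λ·B[:,0] = (+0.97825,-0.07423,+0.19368); r₂ = λ·B[:,1] = (-0.03437,+0.86282,+0.50433)
r₃ = r₁×r₂ = (-0.20455,-0.50002,+0.84151); SVD([r₁ r₂ r₃]) → R = UVᵀ:
  R  [+0.97825 -0.03437 -0.20455]
  R  [-0.07423 +0.86282 -0.50002]
  R  [+0.19368 +0.50433 +0.84151]
t = (-0.04771, +0.01567, +0.59773) m
tr R = 2.682587; θ = arccos((tr R − 1)/2) = 0.571125 rad = 32.723°
axis k = ((R−Rᵀ)₃₂, (R−Rᵀ)₁₃, (R−Rᵀ)₂₁) / (2 sinθ) = (+0.928964, -0.368331, -0.036868)
rvec = θ·k = (+0.530554, -0.210363, -0.021056)

rvec=(0.5306, -0.2104, -0.0211) tvec=(-0.0477, 0.0157, 0.5977)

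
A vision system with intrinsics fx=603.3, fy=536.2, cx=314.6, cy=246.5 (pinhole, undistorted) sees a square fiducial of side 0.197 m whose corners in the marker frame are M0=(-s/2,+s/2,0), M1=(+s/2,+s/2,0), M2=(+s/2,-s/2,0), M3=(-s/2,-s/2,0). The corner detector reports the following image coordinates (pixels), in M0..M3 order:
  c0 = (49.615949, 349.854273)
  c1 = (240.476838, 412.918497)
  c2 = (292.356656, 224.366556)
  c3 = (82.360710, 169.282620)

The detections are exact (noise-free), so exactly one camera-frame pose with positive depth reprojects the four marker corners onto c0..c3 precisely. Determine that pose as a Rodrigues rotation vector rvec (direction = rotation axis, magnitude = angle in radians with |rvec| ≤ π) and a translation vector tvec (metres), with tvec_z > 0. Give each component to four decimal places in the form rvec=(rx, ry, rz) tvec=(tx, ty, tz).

rvec=(0.1943, 0.2181, 0.2694) tvec=(-0.1346, 0.0449, 0.5316)

Intrinsics K: fx=603.3, fy=536.2, cx=314.6, cy=246.5
Marker side s = 0.197 m; corners in marker frame (Z=0):
  M0 = (-0.0985, +0.0985, 0)
  M1 = (+0.0985, +0.0985, 0)
  M2 = (+0.0985, -0.0985, 0)
  M3 = (-0.0985, -0.0985, 0)
Detected image corners:
  c0 = (49.615949, 349.854273) px
  c1 = (240.476838, 412.918497) px
  c2 = (292.356656, 224.366556) px
  c3 = (82.360710, 169.282620) px
Planar DLT: solve 8×8 A·h = b for H (H[2,2]=1):
  H  [+957.11963 -144.87078 +161.88329]
  H  [+199.24198 +1054.85301 +291.81632]
  H  [-0.35089 +0.41055 +1.00000]
B = K⁻¹H; ‖b₁‖=1.880975, ‖b₂‖=1.880975; λ = 2/(‖b₁‖+‖b₂‖) = 0.531639, sign → tz>0 ⇒ λ=+0.531639
r₁ = λ·B[:,0] = (+0.94071,+0.28331,-0.18655); r₂ = λ·B[:,1] = (-0.24148,+0.94554,+0.21826)
r₃ = r₁×r₂ = (+0.23823,-0.16027,+0.95789); SVD([r₁ r₂ r₃]) → R = UVᵀ:
  R  [+0.94071 -0.24148 +0.23823]
  R  [+0.28331 +0.94554 -0.16027]
  R  [-0.18655 +0.21826 +0.95789]
t = (-0.13458, +0.04493, +0.53164) m
tr R = 2.844146; θ = arccos((tr R − 1)/2) = 0.397393 rad = 22.769°
axis k = ((R−Rᵀ)₃₂, (R−Rᵀ)₁₃, (R−Rᵀ)₂₁) / (2 sinθ) = (+0.489046, +0.548783, +0.677991)
rvec = θ·k = (+0.194343, +0.218082, +0.269429)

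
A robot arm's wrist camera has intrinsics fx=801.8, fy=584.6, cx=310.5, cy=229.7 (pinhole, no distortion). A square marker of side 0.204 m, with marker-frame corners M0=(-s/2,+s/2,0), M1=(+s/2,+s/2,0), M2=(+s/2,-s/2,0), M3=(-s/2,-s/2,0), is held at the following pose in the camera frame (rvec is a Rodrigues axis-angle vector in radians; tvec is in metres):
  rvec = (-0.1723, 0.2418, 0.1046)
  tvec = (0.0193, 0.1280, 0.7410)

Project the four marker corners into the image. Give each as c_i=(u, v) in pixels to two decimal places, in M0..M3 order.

Intrinsics K: fx=801.8, fy=584.6, cx=310.5, cy=229.7
Marker side s = 0.204 m; corners in marker frame (Z=0):
  M0 = (-0.1020, +0.1020, 0)
  M1 = (+0.1020, +0.1020, 0)
  M2 = (+0.1020, -0.1020, 0)
  M3 = (-0.1020, -0.1020, 0)
rvec = (-0.1723, 0.2418, 0.1046), |rvec| = θ = 0.31479 rad = 18.036°
Rodrigues: sinθ=0.30962, 1−cosθ=0.04914; R = I + sinθ·[k]× + (1−cosθ)·[k]×²:
    [+0.96558 -0.12354 +0.22889]
    [+0.08222 +0.97985 +0.18201]
    [-0.24676 -0.15693 +0.95629]
t = (0.0193, 0.1280, 0.7410) m
M0: Pc = R·M0+t = (-0.09179, +0.21956, +0.75016); u = 801.8·(-0.09179)/0.75016 + 310.5 = 212.3913, v = 584.6·(+0.21956)/0.75016 + 229.7 = 400.8012
M1: Pc = R·M1+t = (+0.10519, +0.23633, +0.69982); u = 801.8·(+0.10519)/0.69982 + 310.5 = 431.0159, v = 584.6·(+0.23633)/0.69982 + 229.7 = 427.1204
M2: Pc = R·M2+t = (+0.13039, +0.03644, +0.73184); u = 801.8·(+0.13039)/0.73184 + 310.5 = 453.3557, v = 584.6·(+0.03644)/0.73184 + 229.7 = 258.8100
M3: Pc = R·M3+t = (-0.06659, +0.01967, +0.78218); u = 801.8·(-0.06659)/0.78218 + 310.5 = 242.2412, v = 584.6·(+0.01967)/0.78218 + 229.7 = 244.4002

c0=(212.39, 400.80) c1=(431.02, 427.12) c2=(453.36, 258.81) c3=(242.24, 244.40)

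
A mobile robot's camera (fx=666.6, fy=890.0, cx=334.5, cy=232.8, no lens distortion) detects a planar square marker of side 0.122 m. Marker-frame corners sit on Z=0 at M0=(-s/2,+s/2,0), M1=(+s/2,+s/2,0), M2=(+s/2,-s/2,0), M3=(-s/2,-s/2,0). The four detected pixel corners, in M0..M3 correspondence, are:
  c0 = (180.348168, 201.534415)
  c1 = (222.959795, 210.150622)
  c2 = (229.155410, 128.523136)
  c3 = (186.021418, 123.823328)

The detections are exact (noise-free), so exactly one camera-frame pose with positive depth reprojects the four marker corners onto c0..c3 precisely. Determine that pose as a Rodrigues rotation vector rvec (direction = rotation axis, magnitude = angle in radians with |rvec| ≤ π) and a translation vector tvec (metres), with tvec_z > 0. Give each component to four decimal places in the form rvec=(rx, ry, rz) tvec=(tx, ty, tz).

rvec=(0.0250, 0.5891, 0.1252) tvec=(-0.2659, -0.1020, 1.3590)

Intrinsics K: fx=666.6, fy=890.0, cx=334.5, cy=232.8
Marker side s = 0.122 m; corners in marker frame (Z=0):
  M0 = (-0.0610, +0.0610, 0)
  M1 = (+0.0610, +0.0610, 0)
  M2 = (+0.0610, -0.0610, 0)
  M3 = (-0.0610, -0.0610, 0)
Detected image corners:
  c0 = (180.348168, 201.534415) px
  c1 = (222.959795, 210.150622) px
  c2 = (229.155410, 128.523136) px
  c3 = (186.021418, 123.823328) px
Planar DLT: solve 8×8 A·h = b for H (H[2,2]=1):
  H  [+268.21609 -39.67017 +204.08166]
  H  [-12.87881 +659.86529 +166.03123]
  H  [-0.40658 +0.04359 +1.00000]
B = K⁻¹H; ‖b₁‖=0.735834, ‖b₂‖=0.735834; λ = 2/(‖b₁‖+‖b₂‖) = 1.359002, sign → tz>0 ⇒ λ=+1.359002
r₁ = λ·B[:,0] = (+0.82408,+0.12486,-0.55254); r₂ = λ·B[:,1] = (-0.11060,+0.99210,+0.05924)
r₃ = r₁×r₂ = (+0.55557,+0.01229,+0.83138); SVD([r₁ r₂ r₃]) → R = UVᵀ:
  R  [+0.82408 -0.11060 +0.55557]
  R  [+0.12486 +0.99210 +0.01229]
  R  [-0.55254 +0.05924 +0.83138]
t = (-0.26588, -0.10195, +1.35900) m
tr R = 2.647554; θ = arccos((tr R − 1)/2) = 0.602754 rad = 34.535°
axis k = ((R−Rᵀ)₃₂, (R−Rᵀ)₁₃, (R−Rᵀ)₂₁) / (2 sinθ) = (+0.041405, +0.977321, +0.207674)
rvec = θ·k = (+0.024957, +0.589085, +0.125177)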